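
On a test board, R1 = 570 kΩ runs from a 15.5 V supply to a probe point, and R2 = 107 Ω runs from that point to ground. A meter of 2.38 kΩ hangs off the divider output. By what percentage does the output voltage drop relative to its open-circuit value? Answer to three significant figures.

The divider's output (Thévenin) resistance is R1‖R2 = 107.0 Ω.
Fractional drop under load = R_th/(R_th + R_L) = 107.0 / (107.0 + 2380) = 0.04302.
So the output falls by 4.30 %.

4.30 %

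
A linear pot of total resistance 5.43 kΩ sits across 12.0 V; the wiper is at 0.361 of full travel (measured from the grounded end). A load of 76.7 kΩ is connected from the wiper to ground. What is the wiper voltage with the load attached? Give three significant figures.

V ≈ 4.26 V

The wiper splits the pot into (1−α)R = 3.470 kΩ above and αR = 1.960 kΩ below.
Lower section ‖ load = 1.911 kΩ.
V_wiper = 12.0 × 1.911/(3.470 + 1.911) = 4.26 V.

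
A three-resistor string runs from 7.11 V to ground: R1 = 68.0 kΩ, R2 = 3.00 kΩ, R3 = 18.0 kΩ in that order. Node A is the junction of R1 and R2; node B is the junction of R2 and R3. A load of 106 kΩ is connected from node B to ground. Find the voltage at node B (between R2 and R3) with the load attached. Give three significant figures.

At node B, R3 is in parallel with the load: R3‖R_L = 15.39 kΩ.
Below node A the resistance is R2 + (R3‖R_L) = 18.39 kΩ, so V_A = 7.11 × 18.39/86.39 = 1.513 V.
Then V_B = V_A × (R3‖R_L)/(R2 + R3‖R_L) = 1.513 × 15.39/18.39 = 1.27 V.

V ≈ 1.27 V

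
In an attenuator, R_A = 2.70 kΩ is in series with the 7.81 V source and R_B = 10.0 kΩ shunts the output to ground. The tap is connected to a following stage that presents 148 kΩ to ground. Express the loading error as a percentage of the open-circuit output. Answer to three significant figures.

1.42 %

The divider's output (Thévenin) resistance is R_A‖R_B = 2.126 kΩ.
Fractional drop under load = R_th/(R_th + R_L) = 2.126 / (2.126 + 148) = 0.01416.
So the output falls by 1.42 %.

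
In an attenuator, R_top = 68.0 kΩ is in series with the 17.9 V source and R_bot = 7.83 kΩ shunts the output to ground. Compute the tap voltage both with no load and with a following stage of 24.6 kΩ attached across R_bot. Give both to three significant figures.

Unloaded: 1.85 V; loaded: 1.44 V

Open-circuit: V = 17.9 × 7.83/(68.0 + 7.83) = 1.85 V.
With the load, R_bot becomes R_bot‖R_L = 5.940 kΩ, so V = 17.9 × 5.940/73.94 = 1.44 V.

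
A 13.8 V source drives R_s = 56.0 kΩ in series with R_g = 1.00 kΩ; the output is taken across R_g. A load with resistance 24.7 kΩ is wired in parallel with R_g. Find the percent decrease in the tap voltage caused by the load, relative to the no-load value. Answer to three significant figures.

3.83 %

The divider's output (Thévenin) resistance is R_s‖R_g = 0.9825 kΩ.
Fractional drop under load = R_th/(R_th + R_L) = 0.9825 / (0.9825 + 24.7) = 0.03825.
So the output falls by 3.83 %.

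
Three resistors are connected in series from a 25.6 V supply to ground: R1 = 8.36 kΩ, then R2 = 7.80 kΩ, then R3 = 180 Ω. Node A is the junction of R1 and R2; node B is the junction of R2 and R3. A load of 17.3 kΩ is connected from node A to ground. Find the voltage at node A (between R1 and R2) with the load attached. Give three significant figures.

V ≈ 10.1 V

Below node A the series string R2+R3 = 7980 Ω sits in parallel with the 17300 Ω load: 5461 Ω.
V_A = 25.6 × 5461/(8360 + 5461) = 10.1 V.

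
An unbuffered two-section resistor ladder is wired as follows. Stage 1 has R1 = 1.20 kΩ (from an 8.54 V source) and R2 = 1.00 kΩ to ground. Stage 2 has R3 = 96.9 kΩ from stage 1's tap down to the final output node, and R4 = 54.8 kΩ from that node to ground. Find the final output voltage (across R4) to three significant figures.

V_out ≈ 1.40 V

Stage 2 presents R3+R4 = 151.7 kΩ as a load on stage 1's tap.
Stage 1's lower leg becomes R2‖(R3+R4) = 0.9935 kΩ, so V_mid = 8.54 × 0.9935/2.193 = 3.868 V.
Stage 2 is itself unloaded: V_out = V_mid × R4/(R3+R4) = 3.868 × 54.8/151.7 = 1.40 V.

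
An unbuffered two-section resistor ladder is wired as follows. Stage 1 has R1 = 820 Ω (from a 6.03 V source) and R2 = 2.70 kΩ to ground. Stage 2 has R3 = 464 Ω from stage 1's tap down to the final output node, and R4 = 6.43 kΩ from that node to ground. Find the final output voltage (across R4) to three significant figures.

Stage 2 presents R3+R4 = 6894 Ω as a load on stage 1's tap.
Stage 1's lower leg becomes R2‖(R3+R4) = 1940 Ω, so V_mid = 6.03 × 1940/2760 = 4.239 V.
Stage 2 is itself unloaded: V_out = V_mid × R4/(R3+R4) = 4.239 × 6430/6894 = 3.95 V.

V_out ≈ 3.95 V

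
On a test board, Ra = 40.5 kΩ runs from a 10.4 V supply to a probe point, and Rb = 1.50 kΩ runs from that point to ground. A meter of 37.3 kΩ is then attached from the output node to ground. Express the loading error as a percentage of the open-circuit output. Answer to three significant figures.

The divider's output (Thévenin) resistance is Ra‖Rb = 1.446 kΩ.
Fractional drop under load = R_th/(R_th + R_L) = 1.446 / (1.446 + 37.3) = 0.03733.
So the output falls by 3.73 %.

3.73 %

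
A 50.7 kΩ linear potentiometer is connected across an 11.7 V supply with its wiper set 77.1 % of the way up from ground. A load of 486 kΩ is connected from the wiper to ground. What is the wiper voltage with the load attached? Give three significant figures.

The wiper splits the pot into (1−α)R = 11.61 kΩ above and αR = 39.09 kΩ below.
Lower section ‖ load = 36.18 kΩ.
V_wiper = 11.7 × 36.18/(11.61 + 36.18) = 8.86 V.

V ≈ 8.86 V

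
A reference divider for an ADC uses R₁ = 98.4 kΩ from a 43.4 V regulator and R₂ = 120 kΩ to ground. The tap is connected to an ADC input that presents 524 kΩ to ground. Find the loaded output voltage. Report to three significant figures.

The load sits in parallel with R₂: R₂‖R_L = (120 × 524) / (120 + 524) = 97.64 kΩ.
V_out = 43.4 × 97.64 / (98.4 + 97.64) = 43.4 × 97.64/196.0 = 21.6 V.

V_out ≈ 21.6 V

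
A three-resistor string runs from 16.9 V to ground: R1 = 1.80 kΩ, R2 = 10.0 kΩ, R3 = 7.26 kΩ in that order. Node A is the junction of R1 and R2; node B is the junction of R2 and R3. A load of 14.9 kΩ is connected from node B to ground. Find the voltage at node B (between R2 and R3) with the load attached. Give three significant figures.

At node B, R3 is in parallel with the load: R3‖R_L = 4.881 kΩ.
Below node A the resistance is R2 + (R3‖R_L) = 14.88 kΩ, so V_A = 16.9 × 14.88/16.68 = 15.08 V.
Then V_B = V_A × (R3‖R_L)/(R2 + R3‖R_L) = 15.08 × 4.881/14.88 = 4.95 V.

V ≈ 4.95 V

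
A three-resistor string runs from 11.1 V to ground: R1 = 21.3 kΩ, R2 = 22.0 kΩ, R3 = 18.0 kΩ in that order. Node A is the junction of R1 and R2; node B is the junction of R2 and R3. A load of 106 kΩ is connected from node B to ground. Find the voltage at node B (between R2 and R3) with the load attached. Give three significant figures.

At node B, R3 is in parallel with the load: R3‖R_L = 15.39 kΩ.
Below node A the resistance is R2 + (R3‖R_L) = 37.39 kΩ, so V_A = 11.1 × 37.39/58.69 = 7.071 V.
Then V_B = V_A × (R3‖R_L)/(R2 + R3‖R_L) = 7.071 × 15.39/37.39 = 2.91 V.

V ≈ 2.91 V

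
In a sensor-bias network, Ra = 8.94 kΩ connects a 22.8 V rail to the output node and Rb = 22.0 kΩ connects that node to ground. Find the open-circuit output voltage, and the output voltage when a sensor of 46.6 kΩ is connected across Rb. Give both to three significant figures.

Unloaded: 16.2 V; loaded: 14.3 V

Open-circuit: V = 22.8 × 22.0/(8.94 + 22.0) = 16.2 V.
With the load, Rb becomes Rb‖R_L = 14.94 kΩ, so V = 22.8 × 14.94/23.88 = 14.3 V.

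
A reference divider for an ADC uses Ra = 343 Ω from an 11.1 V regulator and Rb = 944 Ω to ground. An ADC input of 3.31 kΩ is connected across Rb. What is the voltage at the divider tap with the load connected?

The load sits in parallel with Rb: Rb‖R_L = (944 × 3310) / (944 + 3310) = 734.5 Ω.
V_out = 11.1 × 734.5 / (343 + 734.5) = 11.1 × 734.5/1078 = 7.57 V.

V_out ≈ 7.57 V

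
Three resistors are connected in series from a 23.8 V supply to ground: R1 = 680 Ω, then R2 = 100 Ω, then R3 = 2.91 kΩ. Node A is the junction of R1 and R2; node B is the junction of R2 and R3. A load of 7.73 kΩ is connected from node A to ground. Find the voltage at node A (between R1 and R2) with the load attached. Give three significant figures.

V ≈ 18.1 V

Below node A the series string R2+R3 = 3010 Ω sits in parallel with the 7730 Ω load: 2166 Ω.
V_A = 23.8 × 2166/(680 + 2166) = 18.1 V.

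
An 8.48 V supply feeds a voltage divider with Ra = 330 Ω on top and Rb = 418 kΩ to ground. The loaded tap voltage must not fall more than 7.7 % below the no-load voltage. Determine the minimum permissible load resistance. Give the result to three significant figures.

Output resistance R_th = Ra‖Rb = (330 × 418000)/418300 = 329.7 Ω.
The fractional drop is R_th/(R_th + R_L); requiring this ≤ 0.0770 gives R_L ≥ R_th(1/0.0770 − 1) = 329.7 × 11.99 = 3.95 kΩ.

R_L(min) ≈ 3.95 kΩ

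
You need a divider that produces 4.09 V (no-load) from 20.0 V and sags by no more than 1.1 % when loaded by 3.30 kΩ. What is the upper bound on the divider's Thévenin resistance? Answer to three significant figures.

R_th ≤ 36.7 Ω

Loading drop = R_th/(R_th + R_L) ≤ 0.0110, so R_th ≤ R_L · ε/(1−ε) = 3.30 kΩ × 0.0110/0.9890 = 36.7 Ω.
(Any R1, R2 with R2/(R1+R2) = 0.204 and R1‖R2 ≤ 36.7 Ω will meet the spec.)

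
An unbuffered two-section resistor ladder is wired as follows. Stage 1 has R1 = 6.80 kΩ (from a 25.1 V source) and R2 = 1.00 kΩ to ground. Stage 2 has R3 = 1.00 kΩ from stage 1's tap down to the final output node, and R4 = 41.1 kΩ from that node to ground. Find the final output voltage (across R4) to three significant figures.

Stage 2 presents R3+R4 = 42.10 kΩ as a load on stage 1's tap.
Stage 1's lower leg becomes R2‖(R3+R4) = 0.9768 kΩ, so V_mid = 25.1 × 0.9768/7.777 = 3.153 V.
Stage 2 is itself unloaded: V_out = V_mid × R4/(R3+R4) = 3.153 × 41.1/42.10 = 3.08 V.

V_out ≈ 3.08 V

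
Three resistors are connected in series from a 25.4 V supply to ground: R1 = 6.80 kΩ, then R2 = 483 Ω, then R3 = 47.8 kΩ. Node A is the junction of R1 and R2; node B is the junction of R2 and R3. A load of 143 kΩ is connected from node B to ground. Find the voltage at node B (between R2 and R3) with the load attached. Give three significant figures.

V ≈ 21.1 V

At node B, R3 is in parallel with the load: R3‖R_L = 35820 Ω.
Below node A the resistance is R2 + (R3‖R_L) = 36310 Ω, so V_A = 25.4 × 36310/43110 = 21.39 V.
Then V_B = V_A × (R3‖R_L)/(R2 + R3‖R_L) = 21.39 × 35820/36310 = 21.1 V.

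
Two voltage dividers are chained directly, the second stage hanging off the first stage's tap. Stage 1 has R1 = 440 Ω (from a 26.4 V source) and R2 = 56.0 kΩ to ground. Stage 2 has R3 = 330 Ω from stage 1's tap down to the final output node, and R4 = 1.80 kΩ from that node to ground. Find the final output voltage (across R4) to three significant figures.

V_out ≈ 18.4 V

Stage 2 presents R3+R4 = 2130 Ω as a load on stage 1's tap.
Stage 1's lower leg becomes R2‖(R3+R4) = 2052 Ω, so V_mid = 26.4 × 2052/2492 = 21.74 V.
Stage 2 is itself unloaded: V_out = V_mid × R4/(R3+R4) = 21.74 × 1800/2130 = 18.4 V.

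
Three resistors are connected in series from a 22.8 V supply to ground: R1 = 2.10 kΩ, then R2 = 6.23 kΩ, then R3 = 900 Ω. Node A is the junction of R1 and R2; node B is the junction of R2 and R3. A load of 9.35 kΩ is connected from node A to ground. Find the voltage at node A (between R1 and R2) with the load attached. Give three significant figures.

V ≈ 15.0 V

Below node A the series string R2+R3 = 7130 Ω sits in parallel with the 9350 Ω load: 4045 Ω.
V_A = 22.8 × 4045/(2100 + 4045) = 15.0 V.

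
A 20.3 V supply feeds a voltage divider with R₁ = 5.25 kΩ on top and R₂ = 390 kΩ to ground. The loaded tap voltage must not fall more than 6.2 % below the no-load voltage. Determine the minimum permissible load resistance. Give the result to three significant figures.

Output resistance R_th = R₁‖R₂ = (5.25 × 390)/395.2 = 5.180 kΩ.
The fractional drop is R_th/(R_th + R_L); requiring this ≤ 0.0620 gives R_L ≥ R_th(1/0.0620 − 1) = 5.180 × 15.13 = 78.4 kΩ.

R_L(min) ≈ 78.4 kΩ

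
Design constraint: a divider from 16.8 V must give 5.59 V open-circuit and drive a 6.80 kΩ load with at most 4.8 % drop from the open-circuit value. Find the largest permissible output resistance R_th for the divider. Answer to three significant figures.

R_th ≤ 343 Ω

Loading drop = R_th/(R_th + R_L) ≤ 0.0480, so R_th ≤ R_L · ε/(1−ε) = 6.80 kΩ × 0.0480/0.9520 = 343 Ω.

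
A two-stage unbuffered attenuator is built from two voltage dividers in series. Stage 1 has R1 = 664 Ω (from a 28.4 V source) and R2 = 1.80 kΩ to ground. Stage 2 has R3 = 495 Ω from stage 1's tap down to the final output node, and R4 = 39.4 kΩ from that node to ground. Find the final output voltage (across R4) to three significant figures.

V_out ≈ 20.2 V

Stage 2 presents R3+R4 = 39900 Ω as a load on stage 1's tap.
Stage 1's lower leg becomes R2‖(R3+R4) = 1722 Ω, so V_mid = 28.4 × 1722/2386 = 20.50 V.
Stage 2 is itself unloaded: V_out = V_mid × R4/(R3+R4) = 20.50 × 39400/39900 = 20.2 V.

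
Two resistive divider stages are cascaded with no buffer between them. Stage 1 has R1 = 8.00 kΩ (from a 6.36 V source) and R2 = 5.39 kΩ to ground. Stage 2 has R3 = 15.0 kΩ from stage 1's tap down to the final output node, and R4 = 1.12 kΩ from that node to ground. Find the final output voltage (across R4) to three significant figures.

V_out ≈ 0.148 V

Stage 2 presents R3+R4 = 16.12 kΩ as a load on stage 1's tap.
Stage 1's lower leg becomes R2‖(R3+R4) = 4.039 kΩ, so V_mid = 6.36 × 4.039/12.04 = 2.134 V.
Stage 2 is itself unloaded: V_out = V_mid × R4/(R3+R4) = 2.134 × 1.12/16.12 = 0.148 V.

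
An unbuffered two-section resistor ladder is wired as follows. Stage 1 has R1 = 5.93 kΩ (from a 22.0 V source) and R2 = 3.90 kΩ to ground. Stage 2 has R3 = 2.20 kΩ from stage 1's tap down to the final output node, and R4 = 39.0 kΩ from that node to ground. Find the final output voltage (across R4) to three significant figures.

Stage 2 presents R3+R4 = 41.20 kΩ as a load on stage 1's tap.
Stage 1's lower leg becomes R2‖(R3+R4) = 3.563 kΩ, so V_mid = 22.0 × 3.563/9.493 = 8.257 V.
Stage 2 is itself unloaded: V_out = V_mid × R4/(R3+R4) = 8.257 × 39.0/41.20 = 7.82 V.

V_out ≈ 7.82 V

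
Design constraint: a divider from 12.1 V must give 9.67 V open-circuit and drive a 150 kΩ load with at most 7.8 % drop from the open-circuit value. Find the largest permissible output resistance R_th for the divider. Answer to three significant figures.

Loading drop = R_th/(R_th + R_L) ≤ 0.0780, so R_th ≤ R_L · ε/(1−ε) = 150 kΩ × 0.0780/0.9220 = 12.7 kΩ.

R_th ≤ 12.7 kΩ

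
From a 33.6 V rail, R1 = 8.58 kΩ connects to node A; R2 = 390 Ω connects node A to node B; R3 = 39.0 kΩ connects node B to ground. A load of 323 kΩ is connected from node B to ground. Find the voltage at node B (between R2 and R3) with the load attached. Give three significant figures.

At node B, R3 is in parallel with the load: R3‖R_L = 34800 Ω.
Below node A the resistance is R2 + (R3‖R_L) = 35190 Ω, so V_A = 33.6 × 35190/43770 = 27.01 V.
Then V_B = V_A × (R3‖R_L)/(R2 + R3‖R_L) = 27.01 × 34800/35190 = 26.7 V.

V ≈ 26.7 V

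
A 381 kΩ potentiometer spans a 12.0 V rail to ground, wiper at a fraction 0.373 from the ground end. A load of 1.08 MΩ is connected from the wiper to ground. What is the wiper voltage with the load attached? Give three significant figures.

V ≈ 4.13 V

The wiper splits the pot into (1−α)R = 238.9 kΩ above and αR = 142.1 kΩ below.
Lower section ‖ load = 125.6 kΩ.
V_wiper = 12.0 × 125.6/(238.9 + 125.6) = 4.13 V.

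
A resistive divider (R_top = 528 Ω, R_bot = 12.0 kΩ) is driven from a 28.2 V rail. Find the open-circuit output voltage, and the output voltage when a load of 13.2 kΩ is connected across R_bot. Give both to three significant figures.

Unloaded: 27.0 V; loaded: 26.0 V

Open-circuit: V = 28.2 × 12000/(528 + 12000) = 27.0 V.
With the load, R_bot becomes R_bot‖R_L = 6286 Ω, so V = 28.2 × 6286/6814 = 26.0 V.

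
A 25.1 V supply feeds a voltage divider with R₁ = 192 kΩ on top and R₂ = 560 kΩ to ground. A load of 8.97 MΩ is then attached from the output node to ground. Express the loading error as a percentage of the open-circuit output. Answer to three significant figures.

The divider's output (Thévenin) resistance is R₁‖R₂ = 143.0 kΩ.
Fractional drop under load = R_th/(R_th + R_L) = 143.0 / (143.0 + 8970) = 0.01569.
So the output falls by 1.57 %.

1.57 %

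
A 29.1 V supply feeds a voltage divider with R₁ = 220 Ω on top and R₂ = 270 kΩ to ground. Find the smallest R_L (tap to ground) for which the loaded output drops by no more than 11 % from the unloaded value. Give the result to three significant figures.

R_L(min) ≈ 1.78 kΩ

Output resistance R_th = R₁‖R₂ = (220 × 270000)/270200 = 219.8 Ω.
The fractional drop is R_th/(R_th + R_L); requiring this ≤ 0.110 gives R_L ≥ R_th(1/0.110 − 1) = 219.8 × 8.091 = 1.78 kΩ.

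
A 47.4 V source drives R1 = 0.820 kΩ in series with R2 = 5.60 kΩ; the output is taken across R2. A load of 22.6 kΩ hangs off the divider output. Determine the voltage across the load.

The load sits in parallel with R2: R2‖R_L = (5600 × 22600) / (5600 + 22600) = 4488 Ω.
V_out = 47.4 × 4488 / (820 + 4488) = 47.4 × 4488/5308 = 40.1 V.

V_out ≈ 40.1 V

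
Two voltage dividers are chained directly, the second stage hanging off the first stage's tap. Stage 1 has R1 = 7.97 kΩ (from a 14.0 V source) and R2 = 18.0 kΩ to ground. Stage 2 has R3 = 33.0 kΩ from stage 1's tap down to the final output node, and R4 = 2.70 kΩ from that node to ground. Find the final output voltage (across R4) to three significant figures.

V_out ≈ 0.636 V

Stage 2 presents R3+R4 = 35.70 kΩ as a load on stage 1's tap.
Stage 1's lower leg becomes R2‖(R3+R4) = 11.97 kΩ, so V_mid = 14.0 × 11.97/19.94 = 8.403 V.
Stage 2 is itself unloaded: V_out = V_mid × R4/(R3+R4) = 8.403 × 2.70/35.70 = 0.636 V.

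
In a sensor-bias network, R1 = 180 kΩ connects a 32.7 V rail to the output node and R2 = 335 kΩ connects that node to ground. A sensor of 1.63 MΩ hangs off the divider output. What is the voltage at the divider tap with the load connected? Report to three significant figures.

V_out ≈ 19.8 V

The load sits in parallel with R2: R2‖R_L = (335 × 1630) / (335 + 1630) = 277.9 kΩ.
V_out = 32.7 × 277.9 / (180 + 277.9) = 32.7 × 277.9/457.9 = 19.8 V.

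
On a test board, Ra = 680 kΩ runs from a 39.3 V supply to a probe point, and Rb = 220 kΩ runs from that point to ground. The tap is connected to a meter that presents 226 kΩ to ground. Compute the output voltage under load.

The load sits in parallel with Rb: Rb‖R_L = (220 × 226) / (220 + 226) = 111.5 kΩ.
V_out = 39.3 × 111.5 / (680 + 111.5) = 39.3 × 111.5/791.5 = 5.54 V.

V_out ≈ 5.54 V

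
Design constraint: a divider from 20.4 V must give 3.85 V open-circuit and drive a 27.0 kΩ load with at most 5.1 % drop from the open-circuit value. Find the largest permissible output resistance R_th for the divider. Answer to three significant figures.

R_th ≤ 1.45 kΩ

Loading drop = R_th/(R_th + R_L) ≤ 0.0510, so R_th ≤ R_L · ε/(1−ε) = 27.0 kΩ × 0.0510/0.9490 = 1.45 kΩ.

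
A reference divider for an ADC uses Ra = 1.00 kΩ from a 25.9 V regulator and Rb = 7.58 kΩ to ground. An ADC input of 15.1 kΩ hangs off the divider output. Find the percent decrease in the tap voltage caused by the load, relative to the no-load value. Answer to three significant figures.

5.53 %

The divider's output (Thévenin) resistance is Ra‖Rb = 0.8834 kΩ.
Fractional drop under load = R_th/(R_th + R_L) = 0.8834 / (0.8834 + 15.1) = 0.05527.
So the output falls by 5.53 %.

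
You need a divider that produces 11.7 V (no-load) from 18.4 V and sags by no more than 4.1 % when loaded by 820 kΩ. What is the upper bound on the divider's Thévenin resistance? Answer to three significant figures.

Loading drop = R_th/(R_th + R_L) ≤ 0.0410, so R_th ≤ R_L · ε/(1−ε) = 820 kΩ × 0.0410/0.9590 = 35.1 kΩ.
(Any R1, R2 with R2/(R1+R2) = 0.636 and R1‖R2 ≤ 35.1 kΩ will meet the spec.)

R_th ≤ 35.1 kΩ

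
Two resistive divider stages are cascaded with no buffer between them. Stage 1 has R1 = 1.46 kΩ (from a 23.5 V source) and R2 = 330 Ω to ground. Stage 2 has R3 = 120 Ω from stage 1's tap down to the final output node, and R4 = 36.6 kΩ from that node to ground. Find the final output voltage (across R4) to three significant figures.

V_out ≈ 4.29 V

Stage 2 presents R3+R4 = 36720 Ω as a load on stage 1's tap.
Stage 1's lower leg becomes R2‖(R3+R4) = 327.1 Ω, so V_mid = 23.5 × 327.1/1787 = 4.301 V.
Stage 2 is itself unloaded: V_out = V_mid × R4/(R3+R4) = 4.301 × 36600/36720 = 4.29 V.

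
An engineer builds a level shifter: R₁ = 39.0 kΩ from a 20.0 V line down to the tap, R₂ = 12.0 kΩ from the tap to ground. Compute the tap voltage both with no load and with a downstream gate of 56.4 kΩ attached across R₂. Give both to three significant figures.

Open-circuit: V = 20.0 × 12.0/(39.0 + 12.0) = 4.71 V.
With the load, R₂ becomes R₂‖R_L = 9.895 kΩ, so V = 20.0 × 9.895/48.89 = 4.05 V.

Unloaded: 4.71 V; loaded: 4.05 V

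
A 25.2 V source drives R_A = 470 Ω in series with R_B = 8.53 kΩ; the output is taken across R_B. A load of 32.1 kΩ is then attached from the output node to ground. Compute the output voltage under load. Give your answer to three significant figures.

V_out ≈ 23.6 V

The load sits in parallel with R_B: R_B‖R_L = (8530 × 32100) / (8530 + 32100) = 6739 Ω.
V_out = 25.2 × 6739 / (470 + 6739) = 25.2 × 6739/7209 = 23.6 V.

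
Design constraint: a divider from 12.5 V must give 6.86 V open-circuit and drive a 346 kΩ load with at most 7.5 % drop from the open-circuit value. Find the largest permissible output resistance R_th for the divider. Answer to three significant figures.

R_th ≤ 28.1 kΩ

Loading drop = R_th/(R_th + R_L) ≤ 0.0750, so R_th ≤ R_L · ε/(1−ε) = 346 kΩ × 0.0750/0.9250 = 28.1 kΩ.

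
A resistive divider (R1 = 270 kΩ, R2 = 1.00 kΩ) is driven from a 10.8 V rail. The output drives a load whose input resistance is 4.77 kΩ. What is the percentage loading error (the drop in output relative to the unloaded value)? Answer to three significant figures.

The divider's output (Thévenin) resistance is R1‖R2 = 0.9963 kΩ.
Fractional drop under load = R_th/(R_th + R_L) = 0.9963 / (0.9963 + 4.77) = 0.1728.
So the output falls by 17.3 %.

17.3 %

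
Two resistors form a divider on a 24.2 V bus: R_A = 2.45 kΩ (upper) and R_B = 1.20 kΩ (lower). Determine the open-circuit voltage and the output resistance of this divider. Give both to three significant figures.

V_th is the open-circuit tap voltage: 24.2 × 1.20/(2.45 + 1.20) = 7.96 V.
With the supply zeroed, R_A and R_B appear in parallel from the tap: R_th = R_A‖R_B = (2.45 × 1.20)/3.650 = 805 Ω.

V_th = 7.96 V, R_th = 805 Ω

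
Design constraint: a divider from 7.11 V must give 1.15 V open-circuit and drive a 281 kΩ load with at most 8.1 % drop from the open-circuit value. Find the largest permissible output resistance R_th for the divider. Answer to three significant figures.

Loading drop = R_th/(R_th + R_L) ≤ 0.0810, so R_th ≤ R_L · ε/(1−ε) = 281 kΩ × 0.0810/0.9190 = 24.8 kΩ.
(Any R1, R2 with R2/(R1+R2) = 0.162 and R1‖R2 ≤ 24.8 kΩ will meet the spec.)

R_th ≤ 24.8 kΩ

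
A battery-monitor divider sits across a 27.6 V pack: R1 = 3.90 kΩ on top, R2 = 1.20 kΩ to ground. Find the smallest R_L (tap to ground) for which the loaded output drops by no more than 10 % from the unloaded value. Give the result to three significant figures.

R_L(min) ≈ 8.26 kΩ

Output resistance R_th = R1‖R2 = (3900 × 1200)/5100 = 917.6 Ω.
The fractional drop is R_th/(R_th + R_L); requiring this ≤ 0.100 gives R_L ≥ R_th(1/0.100 − 1) = 917.6 × 9.000 = 8.26 kΩ.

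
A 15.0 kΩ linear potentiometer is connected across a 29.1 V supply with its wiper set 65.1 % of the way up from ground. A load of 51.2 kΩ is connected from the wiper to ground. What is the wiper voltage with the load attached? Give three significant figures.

The wiper splits the pot into (1−α)R = 5.235 kΩ above and αR = 9.765 kΩ below.
Lower section ‖ load = 8.201 kΩ.
V_wiper = 29.1 × 8.201/(5.235 + 8.201) = 17.8 V.

V ≈ 17.8 V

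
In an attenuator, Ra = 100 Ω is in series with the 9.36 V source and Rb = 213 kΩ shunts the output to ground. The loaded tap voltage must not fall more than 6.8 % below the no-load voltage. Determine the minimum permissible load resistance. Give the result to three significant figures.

Output resistance R_th = Ra‖Rb = (100 × 213000)/213100 = 99.95 Ω.
The fractional drop is R_th/(R_th + R_L); requiring this ≤ 0.0680 gives R_L ≥ R_th(1/0.0680 − 1) = 99.95 × 13.71 = 1.37 kΩ.

R_L(min) ≈ 1.37 kΩ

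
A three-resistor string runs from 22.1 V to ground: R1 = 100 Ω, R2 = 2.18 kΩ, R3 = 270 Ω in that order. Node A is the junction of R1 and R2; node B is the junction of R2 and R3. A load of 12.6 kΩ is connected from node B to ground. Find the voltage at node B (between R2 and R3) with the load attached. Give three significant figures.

V ≈ 2.30 V

At node B, R3 is in parallel with the load: R3‖R_L = 264.3 Ω.
Below node A the resistance is R2 + (R3‖R_L) = 2444 Ω, so V_A = 22.1 × 2444/2544 = 21.23 V.
Then V_B = V_A × (R3‖R_L)/(R2 + R3‖R_L) = 21.23 × 264.3/2444 = 2.30 V.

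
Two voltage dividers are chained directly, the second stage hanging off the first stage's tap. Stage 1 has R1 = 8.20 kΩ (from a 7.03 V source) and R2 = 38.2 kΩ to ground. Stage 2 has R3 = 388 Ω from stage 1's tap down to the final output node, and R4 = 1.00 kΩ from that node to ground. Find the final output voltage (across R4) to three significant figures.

V_out ≈ 0.711 V

Stage 2 presents R3+R4 = 1388 Ω as a load on stage 1's tap.
Stage 1's lower leg becomes R2‖(R3+R4) = 1339 Ω, so V_mid = 7.03 × 1339/9539 = 0.9870 V.
Stage 2 is itself unloaded: V_out = V_mid × R4/(R3+R4) = 0.9870 × 1000/1388 = 0.711 V.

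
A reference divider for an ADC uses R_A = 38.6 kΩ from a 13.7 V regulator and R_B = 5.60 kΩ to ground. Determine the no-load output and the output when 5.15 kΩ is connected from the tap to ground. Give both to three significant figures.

Unloaded: 1.74 V; loaded: 0.890 V

Open-circuit: V = 13.7 × 5.60/(38.6 + 5.60) = 1.74 V.
With the load, R_B becomes R_B‖R_L = 2.683 kΩ, so V = 13.7 × 2.683/41.28 = 0.890 V.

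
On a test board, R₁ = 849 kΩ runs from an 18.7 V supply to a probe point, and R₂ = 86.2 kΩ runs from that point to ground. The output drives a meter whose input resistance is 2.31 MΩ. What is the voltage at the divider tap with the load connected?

The load sits in parallel with R₂: R₂‖R_L = (86.2 × 2310) / (86.2 + 2310) = 83.10 kΩ.
V_out = 18.7 × 83.10 / (849 + 83.10) = 18.7 × 83.10/932.1 = 1.67 V.

V_out ≈ 1.67 V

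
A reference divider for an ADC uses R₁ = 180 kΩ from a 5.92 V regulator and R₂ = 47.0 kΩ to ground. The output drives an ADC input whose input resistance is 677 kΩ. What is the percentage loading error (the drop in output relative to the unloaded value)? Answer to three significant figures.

The divider's output (Thévenin) resistance is R₁‖R₂ = 37.27 kΩ.
Fractional drop under load = R_th/(R_th + R_L) = 37.27 / (37.27 + 677) = 0.05218.
So the output falls by 5.22 %.

5.22 %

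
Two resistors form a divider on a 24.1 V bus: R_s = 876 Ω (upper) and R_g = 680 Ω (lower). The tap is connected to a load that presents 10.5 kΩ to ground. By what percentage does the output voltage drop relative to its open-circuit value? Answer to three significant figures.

3.52 %

The divider's output (Thévenin) resistance is R_s‖R_g = 382.8 Ω.
Fractional drop under load = R_th/(R_th + R_L) = 382.8 / (382.8 + 10500) = 0.03518.
So the output falls by 3.52 %.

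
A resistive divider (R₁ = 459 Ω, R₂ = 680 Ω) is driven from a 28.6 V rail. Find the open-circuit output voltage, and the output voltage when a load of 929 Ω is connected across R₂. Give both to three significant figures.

Open-circuit: V = 28.6 × 680/(459 + 680) = 17.1 V.
With the load, R₂ becomes R₂‖R_L = 392.6 Ω, so V = 28.6 × 392.6/851.6 = 13.2 V.

Unloaded: 17.1 V; loaded: 13.2 V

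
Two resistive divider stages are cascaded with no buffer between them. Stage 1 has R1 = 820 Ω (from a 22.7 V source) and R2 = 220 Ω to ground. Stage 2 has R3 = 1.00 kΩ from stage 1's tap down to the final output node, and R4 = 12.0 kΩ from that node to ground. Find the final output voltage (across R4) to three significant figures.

Stage 2 presents R3+R4 = 13000 Ω as a load on stage 1's tap.
Stage 1's lower leg becomes R2‖(R3+R4) = 216.3 Ω, so V_mid = 22.7 × 216.3/1036 = 4.739 V.
Stage 2 is itself unloaded: V_out = V_mid × R4/(R3+R4) = 4.739 × 12000/13000 = 4.37 V.

V_out ≈ 4.37 V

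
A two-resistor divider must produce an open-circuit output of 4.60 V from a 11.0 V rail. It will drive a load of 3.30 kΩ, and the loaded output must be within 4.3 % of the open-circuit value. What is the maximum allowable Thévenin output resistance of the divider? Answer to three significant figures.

R_th ≤ 148 Ω

Loading drop = R_th/(R_th + R_L) ≤ 0.0430, so R_th ≤ R_L · ε/(1−ε) = 3.30 kΩ × 0.0430/0.9570 = 148 Ω.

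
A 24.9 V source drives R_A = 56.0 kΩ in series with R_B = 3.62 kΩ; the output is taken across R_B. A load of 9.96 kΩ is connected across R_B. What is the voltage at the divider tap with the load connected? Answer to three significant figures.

The load sits in parallel with R_B: R_B‖R_L = (3.62 × 9.96) / (3.62 + 9.96) = 2.655 kΩ.
V_out = 24.9 × 2.655 / (56.0 + 2.655) = 24.9 × 2.655/58.66 = 1.13 V.

V_out ≈ 1.13 V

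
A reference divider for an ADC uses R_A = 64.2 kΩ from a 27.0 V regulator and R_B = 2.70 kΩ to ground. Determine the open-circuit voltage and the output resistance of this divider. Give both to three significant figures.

V_th = 1.09 V, R_th = 2.59 kΩ

V_th is the open-circuit tap voltage: 27.0 × 2.70/(64.2 + 2.70) = 1.09 V.
With the supply zeroed, R_A and R_B appear in parallel from the tap: R_th = R_A‖R_B = (64.2 × 2.70)/66.90 = 2.59 kΩ.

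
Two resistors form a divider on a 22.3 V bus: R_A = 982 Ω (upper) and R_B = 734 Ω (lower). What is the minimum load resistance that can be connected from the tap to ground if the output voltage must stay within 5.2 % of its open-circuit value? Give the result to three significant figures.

R_L(min) ≈ 7.66 kΩ

Output resistance R_th = R_A‖R_B = (982 × 734)/1716 = 420.0 Ω.
The fractional drop is R_th/(R_th + R_L); requiring this ≤ 0.0520 gives R_L ≥ R_th(1/0.0520 − 1) = 420.0 × 18.23 = 7.66 kΩ.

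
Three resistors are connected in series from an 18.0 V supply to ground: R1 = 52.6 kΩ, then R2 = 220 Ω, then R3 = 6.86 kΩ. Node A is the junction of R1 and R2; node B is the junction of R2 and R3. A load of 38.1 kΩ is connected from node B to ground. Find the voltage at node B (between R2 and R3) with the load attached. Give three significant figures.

At node B, R3 is in parallel with the load: R3‖R_L = 5813 Ω.
Below node A the resistance is R2 + (R3‖R_L) = 6033 Ω, so V_A = 18.0 × 6033/58630 = 1.852 V.
Then V_B = V_A × (R3‖R_L)/(R2 + R3‖R_L) = 1.852 × 5813/6033 = 1.78 V.

V ≈ 1.78 V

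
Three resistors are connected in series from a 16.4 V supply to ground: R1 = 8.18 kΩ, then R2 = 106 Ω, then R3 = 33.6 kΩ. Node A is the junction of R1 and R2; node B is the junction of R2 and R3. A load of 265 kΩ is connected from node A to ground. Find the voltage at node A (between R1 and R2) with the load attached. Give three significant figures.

Below node A the series string R2+R3 = 33710 Ω sits in parallel with the 265000 Ω load: 29900 Ω.
V_A = 16.4 × 29900/(8180 + 29900) = 12.9 V.

V ≈ 12.9 V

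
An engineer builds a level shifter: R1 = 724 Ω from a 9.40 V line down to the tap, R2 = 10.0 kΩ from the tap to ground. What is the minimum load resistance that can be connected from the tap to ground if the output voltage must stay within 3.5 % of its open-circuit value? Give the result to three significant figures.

R_L(min) ≈ 18.6 kΩ

Output resistance R_th = R1‖R2 = (724 × 10000)/10720 = 675.1 Ω.
The fractional drop is R_th/(R_th + R_L); requiring this ≤ 0.0350 gives R_L ≥ R_th(1/0.0350 − 1) = 675.1 × 27.57 = 18.6 kΩ.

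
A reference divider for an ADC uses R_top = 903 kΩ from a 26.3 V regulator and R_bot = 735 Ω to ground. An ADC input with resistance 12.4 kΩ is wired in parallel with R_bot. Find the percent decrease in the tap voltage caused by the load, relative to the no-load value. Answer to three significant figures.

5.59 %

The divider's output (Thévenin) resistance is R_top‖R_bot = 734.4 Ω.
Fractional drop under load = R_th/(R_th + R_L) = 734.4 / (734.4 + 12400) = 0.05591.
So the output falls by 5.59 %.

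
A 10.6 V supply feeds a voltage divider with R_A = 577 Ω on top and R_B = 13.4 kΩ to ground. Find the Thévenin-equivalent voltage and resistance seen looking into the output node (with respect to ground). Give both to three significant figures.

V_th is the open-circuit tap voltage: 10.6 × 13400/(577 + 13400) = 10.2 V.
With the supply zeroed, R_A and R_B appear in parallel from the tap: R_th = R_A‖R_B = (577 × 13400)/13980 = 553 Ω.

V_th = 10.2 V, R_th = 553 Ω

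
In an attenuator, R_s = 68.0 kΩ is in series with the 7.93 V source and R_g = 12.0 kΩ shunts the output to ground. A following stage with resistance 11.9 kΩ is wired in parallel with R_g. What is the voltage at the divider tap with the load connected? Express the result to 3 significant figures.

V_out ≈ 0.640 V

The load sits in parallel with R_g: R_g‖R_L = (12.0 × 11.9) / (12.0 + 11.9) = 5.975 kΩ.
V_out = 7.93 × 5.975 / (68.0 + 5.975) = 7.93 × 5.975/73.97 = 0.640 V.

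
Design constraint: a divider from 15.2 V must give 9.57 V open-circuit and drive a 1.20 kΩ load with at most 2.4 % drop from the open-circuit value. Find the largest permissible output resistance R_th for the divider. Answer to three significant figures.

Loading drop = R_th/(R_th + R_L) ≤ 0.0240, so R_th ≤ R_L · ε/(1−ε) = 1.20 kΩ × 0.0240/0.9760 = 29.5 Ω.

R_th ≤ 29.5 Ω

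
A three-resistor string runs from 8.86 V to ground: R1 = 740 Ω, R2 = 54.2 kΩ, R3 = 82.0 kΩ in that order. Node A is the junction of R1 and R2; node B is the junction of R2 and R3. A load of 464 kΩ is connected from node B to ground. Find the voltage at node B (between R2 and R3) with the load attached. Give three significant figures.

At node B, R3 is in parallel with the load: R3‖R_L = 69680 Ω.
Below node A the resistance is R2 + (R3‖R_L) = 123900 Ω, so V_A = 8.86 × 123900/124600 = 8.807 V.
Then V_B = V_A × (R3‖R_L)/(R2 + R3‖R_L) = 8.807 × 69680/123900 = 4.95 V.

V ≈ 4.95 V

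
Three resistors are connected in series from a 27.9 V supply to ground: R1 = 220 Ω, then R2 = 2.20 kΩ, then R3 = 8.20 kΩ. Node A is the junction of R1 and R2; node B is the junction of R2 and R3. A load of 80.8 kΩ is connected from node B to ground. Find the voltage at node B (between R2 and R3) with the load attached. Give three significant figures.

V ≈ 21.1 V

At node B, R3 is in parallel with the load: R3‖R_L = 7444 Ω.
Below node A the resistance is R2 + (R3‖R_L) = 9644 Ω, so V_A = 27.9 × 9644/9864 = 27.28 V.
Then V_B = V_A × (R3‖R_L)/(R2 + R3‖R_L) = 27.28 × 7444/9644 = 21.1 V.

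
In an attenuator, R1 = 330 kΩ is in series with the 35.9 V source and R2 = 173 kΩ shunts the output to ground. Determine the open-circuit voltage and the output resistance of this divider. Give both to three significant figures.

V_th = 12.3 V, R_th = 113 kΩ

V_th is the open-circuit tap voltage: 35.9 × 173/(330 + 173) = 12.3 V.
With the supply zeroed, R1 and R2 appear in parallel from the tap: R_th = R1‖R2 = (330 × 173)/503.0 = 113 kΩ.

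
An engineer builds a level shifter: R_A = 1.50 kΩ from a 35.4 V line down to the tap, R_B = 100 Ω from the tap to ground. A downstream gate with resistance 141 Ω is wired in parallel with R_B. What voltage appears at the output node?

V_out ≈ 1.33 V

The load sits in parallel with R_B: R_B‖R_L = (100 × 141) / (100 + 141) = 58.51 Ω.
V_out = 35.4 × 58.51 / (1500 + 58.51) = 35.4 × 58.51/1559 = 1.33 V.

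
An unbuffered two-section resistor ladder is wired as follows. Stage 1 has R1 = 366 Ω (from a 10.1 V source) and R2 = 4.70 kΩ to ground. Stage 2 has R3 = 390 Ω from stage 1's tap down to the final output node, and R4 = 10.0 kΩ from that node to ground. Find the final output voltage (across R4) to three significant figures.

V_out ≈ 8.73 V

Stage 2 presents R3+R4 = 10390 Ω as a load on stage 1's tap.
Stage 1's lower leg becomes R2‖(R3+R4) = 3236 Ω, so V_mid = 10.1 × 3236/3602 = 9.074 V.
Stage 2 is itself unloaded: V_out = V_mid × R4/(R3+R4) = 9.074 × 10000/10390 = 8.73 V.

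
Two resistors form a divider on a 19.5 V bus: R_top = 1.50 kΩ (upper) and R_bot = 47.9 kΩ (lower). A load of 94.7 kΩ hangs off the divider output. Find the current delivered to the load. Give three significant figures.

I_L ≈ 0.197 mA

R_bot‖R_L = 31.81 kΩ; V_out = 19.5 × 31.81/33.31 = 18.62 V.
I_L = V_out / R_L = 18.62 / 94.7 kΩ = 0.197 mA.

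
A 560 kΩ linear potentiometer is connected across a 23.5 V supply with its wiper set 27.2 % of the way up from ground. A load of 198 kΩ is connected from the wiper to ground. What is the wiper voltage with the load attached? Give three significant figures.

V ≈ 4.10 V

The wiper splits the pot into (1−α)R = 407.7 kΩ above and αR = 152.3 kΩ below.
Lower section ‖ load = 86.09 kΩ.
V_wiper = 23.5 × 86.09/(407.7 + 86.09) = 4.10 V.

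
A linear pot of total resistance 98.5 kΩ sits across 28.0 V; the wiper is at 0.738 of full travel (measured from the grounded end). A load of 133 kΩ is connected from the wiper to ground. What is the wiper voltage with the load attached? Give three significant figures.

The wiper splits the pot into (1−α)R = 25.81 kΩ above and αR = 72.69 kΩ below.
Lower section ‖ load = 47.00 kΩ.
V_wiper = 28.0 × 47.00/(25.81 + 47.00) = 18.1 V.

V ≈ 18.1 V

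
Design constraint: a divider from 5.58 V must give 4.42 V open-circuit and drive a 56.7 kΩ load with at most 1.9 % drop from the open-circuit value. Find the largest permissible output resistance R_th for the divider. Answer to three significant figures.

Loading drop = R_th/(R_th + R_L) ≤ 0.0190, so R_th ≤ R_L · ε/(1−ε) = 56.7 kΩ × 0.0190/0.9810 = 1.10 kΩ.

R_th ≤ 1.10 kΩ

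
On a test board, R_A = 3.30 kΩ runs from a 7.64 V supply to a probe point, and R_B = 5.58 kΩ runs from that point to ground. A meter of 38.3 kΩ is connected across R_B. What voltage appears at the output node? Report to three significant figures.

V_out ≈ 4.55 V

The load sits in parallel with R_B: R_B‖R_L = (5.58 × 38.3) / (5.58 + 38.3) = 4.870 kΩ.
V_out = 7.64 × 4.870 / (3.30 + 4.870) = 7.64 × 4.870/8.170 = 4.55 V.
(Unloaded it would have been 4.80 V.)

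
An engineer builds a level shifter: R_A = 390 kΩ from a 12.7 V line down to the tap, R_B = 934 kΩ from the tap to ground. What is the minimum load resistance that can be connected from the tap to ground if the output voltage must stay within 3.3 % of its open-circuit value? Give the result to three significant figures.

Output resistance R_th = R_A‖R_B = (390 × 934)/1324 = 275.1 kΩ.
The fractional drop is R_th/(R_th + R_L); requiring this ≤ 0.0330 gives R_L ≥ R_th(1/0.0330 − 1) = 275.1 × 29.30 = 8.06 MΩ.

R_L(min) ≈ 8.06 MΩ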